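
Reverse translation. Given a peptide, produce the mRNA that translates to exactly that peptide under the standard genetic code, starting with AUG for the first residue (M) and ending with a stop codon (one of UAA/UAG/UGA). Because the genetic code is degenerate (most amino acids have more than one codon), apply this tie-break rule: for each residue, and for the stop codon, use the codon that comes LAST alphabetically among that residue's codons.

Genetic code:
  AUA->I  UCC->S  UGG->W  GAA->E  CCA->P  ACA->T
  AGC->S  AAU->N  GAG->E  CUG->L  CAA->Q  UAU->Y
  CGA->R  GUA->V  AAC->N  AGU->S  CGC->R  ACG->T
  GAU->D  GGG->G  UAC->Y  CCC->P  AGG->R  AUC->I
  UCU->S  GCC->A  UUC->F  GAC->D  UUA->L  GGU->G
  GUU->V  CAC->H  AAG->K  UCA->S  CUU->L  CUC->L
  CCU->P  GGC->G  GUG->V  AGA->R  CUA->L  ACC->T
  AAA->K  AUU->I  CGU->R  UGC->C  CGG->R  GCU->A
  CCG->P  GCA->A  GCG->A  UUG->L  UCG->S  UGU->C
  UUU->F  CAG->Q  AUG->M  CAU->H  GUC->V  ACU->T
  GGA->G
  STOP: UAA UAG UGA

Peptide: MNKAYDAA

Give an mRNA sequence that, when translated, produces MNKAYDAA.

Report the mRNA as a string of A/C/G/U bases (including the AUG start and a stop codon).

residue 1: M -> AUG (start codon)
residue 2: N codons sorted = AAC,AAU -> pick last = AAU
residue 3: K codons sorted = AAA,AAG -> pick last = AAG
residue 4: A codons sorted = GCA,GCC,GCG,GCU -> pick last = GCU
residue 5: Y codons sorted = UAC,UAU -> pick last = UAU
residue 6: D codons sorted = GAC,GAU -> pick last = GAU
residue 7: A codons sorted = GCA,GCC,GCG,GCU -> pick last = GCU
residue 8: A codons sorted = GCA,GCC,GCG,GCU -> pick last = GCU
terminator: stop codons sorted = UAA,UAG,UGA -> pick last = UGA

Answer: mRNA: AUGAAUAAGGCUUAUGAUGCUGCUUGA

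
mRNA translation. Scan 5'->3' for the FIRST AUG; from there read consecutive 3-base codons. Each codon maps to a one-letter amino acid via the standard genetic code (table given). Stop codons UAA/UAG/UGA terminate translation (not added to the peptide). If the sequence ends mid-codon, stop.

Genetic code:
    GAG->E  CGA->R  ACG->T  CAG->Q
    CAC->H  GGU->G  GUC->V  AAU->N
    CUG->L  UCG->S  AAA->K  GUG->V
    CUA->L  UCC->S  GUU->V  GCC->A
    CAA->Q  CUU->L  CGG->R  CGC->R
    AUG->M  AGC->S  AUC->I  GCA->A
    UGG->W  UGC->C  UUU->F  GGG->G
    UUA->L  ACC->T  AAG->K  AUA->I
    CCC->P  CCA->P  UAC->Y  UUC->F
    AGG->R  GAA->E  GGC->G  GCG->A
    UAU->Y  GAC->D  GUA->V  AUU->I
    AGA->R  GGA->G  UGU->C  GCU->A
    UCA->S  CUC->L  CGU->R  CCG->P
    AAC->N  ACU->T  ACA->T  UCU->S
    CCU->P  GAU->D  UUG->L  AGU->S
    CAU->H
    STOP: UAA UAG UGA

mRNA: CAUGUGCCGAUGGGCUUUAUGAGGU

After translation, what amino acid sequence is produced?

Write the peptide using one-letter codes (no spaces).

Answer: MCRWAL

Derivation:
start AUG at pos 1
pos 1: AUG -> M; peptide=M
pos 4: UGC -> C; peptide=MC
pos 7: CGA -> R; peptide=MCR
pos 10: UGG -> W; peptide=MCRW
pos 13: GCU -> A; peptide=MCRWA
pos 16: UUA -> L; peptide=MCRWAL
pos 19: UGA -> STOP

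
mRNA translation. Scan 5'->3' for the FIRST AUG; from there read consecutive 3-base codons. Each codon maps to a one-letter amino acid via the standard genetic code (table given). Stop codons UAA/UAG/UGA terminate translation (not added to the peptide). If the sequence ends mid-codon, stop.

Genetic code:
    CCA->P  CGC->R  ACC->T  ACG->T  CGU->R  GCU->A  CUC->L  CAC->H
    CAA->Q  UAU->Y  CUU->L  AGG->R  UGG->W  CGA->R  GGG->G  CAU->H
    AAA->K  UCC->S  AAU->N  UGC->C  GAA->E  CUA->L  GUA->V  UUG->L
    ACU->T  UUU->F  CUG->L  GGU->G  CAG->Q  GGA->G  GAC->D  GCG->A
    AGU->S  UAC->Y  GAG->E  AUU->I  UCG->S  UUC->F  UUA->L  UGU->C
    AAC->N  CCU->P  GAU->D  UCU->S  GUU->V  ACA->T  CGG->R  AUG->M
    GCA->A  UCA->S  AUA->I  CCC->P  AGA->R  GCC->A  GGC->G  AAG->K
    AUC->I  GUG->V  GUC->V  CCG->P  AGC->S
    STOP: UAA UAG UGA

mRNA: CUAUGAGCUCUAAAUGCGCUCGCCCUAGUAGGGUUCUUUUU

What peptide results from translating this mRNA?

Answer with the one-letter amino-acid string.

start AUG at pos 2
pos 2: AUG -> M; peptide=M
pos 5: AGC -> S; peptide=MS
pos 8: UCU -> S; peptide=MSS
pos 11: AAA -> K; peptide=MSSK
pos 14: UGC -> C; peptide=MSSKC
pos 17: GCU -> A; peptide=MSSKCA
pos 20: CGC -> R; peptide=MSSKCAR
pos 23: CCU -> P; peptide=MSSKCARP
pos 26: AGU -> S; peptide=MSSKCARPS
pos 29: AGG -> R; peptide=MSSKCARPSR
pos 32: GUU -> V; peptide=MSSKCARPSRV
pos 35: CUU -> L; peptide=MSSKCARPSRVL
pos 38: UUU -> F; peptide=MSSKCARPSRVLF
pos 41: only 0 nt remain (<3), stop (end of mRNA)

Answer: MSSKCARPSRVLF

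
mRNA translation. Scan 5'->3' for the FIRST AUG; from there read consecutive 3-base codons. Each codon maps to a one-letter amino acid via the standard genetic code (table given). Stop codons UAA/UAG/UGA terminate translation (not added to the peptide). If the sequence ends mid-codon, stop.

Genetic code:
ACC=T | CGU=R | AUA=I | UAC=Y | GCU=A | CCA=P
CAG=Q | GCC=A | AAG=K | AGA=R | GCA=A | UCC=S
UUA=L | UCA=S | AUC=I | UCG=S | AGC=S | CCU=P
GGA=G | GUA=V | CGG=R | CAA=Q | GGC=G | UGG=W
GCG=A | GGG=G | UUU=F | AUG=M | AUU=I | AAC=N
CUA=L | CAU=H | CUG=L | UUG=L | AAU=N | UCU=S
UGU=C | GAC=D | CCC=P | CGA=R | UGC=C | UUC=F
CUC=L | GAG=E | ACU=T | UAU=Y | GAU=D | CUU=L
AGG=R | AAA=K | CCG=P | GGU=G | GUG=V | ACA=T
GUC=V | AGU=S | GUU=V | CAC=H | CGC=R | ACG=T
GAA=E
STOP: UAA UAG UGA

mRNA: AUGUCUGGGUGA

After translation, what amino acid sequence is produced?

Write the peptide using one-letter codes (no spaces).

Answer: MSG

Derivation:
start AUG at pos 0
pos 0: AUG -> M; peptide=M
pos 3: UCU -> S; peptide=MS
pos 6: GGG -> G; peptide=MSG
pos 9: UGA -> STOP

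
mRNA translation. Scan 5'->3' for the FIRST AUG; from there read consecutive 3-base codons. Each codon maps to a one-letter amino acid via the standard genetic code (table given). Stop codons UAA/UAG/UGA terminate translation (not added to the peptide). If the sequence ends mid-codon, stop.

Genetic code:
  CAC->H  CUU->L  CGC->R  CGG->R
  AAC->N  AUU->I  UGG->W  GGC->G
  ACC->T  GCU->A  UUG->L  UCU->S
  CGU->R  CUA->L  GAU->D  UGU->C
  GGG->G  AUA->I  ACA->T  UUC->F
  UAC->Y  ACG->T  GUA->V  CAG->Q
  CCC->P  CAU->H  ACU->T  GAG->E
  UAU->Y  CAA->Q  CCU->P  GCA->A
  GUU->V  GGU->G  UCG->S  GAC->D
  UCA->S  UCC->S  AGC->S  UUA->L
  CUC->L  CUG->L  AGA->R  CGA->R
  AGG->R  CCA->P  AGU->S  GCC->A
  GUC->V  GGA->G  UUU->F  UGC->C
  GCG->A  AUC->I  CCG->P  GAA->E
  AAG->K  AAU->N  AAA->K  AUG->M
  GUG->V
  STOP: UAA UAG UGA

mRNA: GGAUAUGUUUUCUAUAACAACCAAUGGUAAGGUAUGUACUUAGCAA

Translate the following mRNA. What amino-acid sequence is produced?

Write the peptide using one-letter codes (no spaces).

start AUG at pos 4
pos 4: AUG -> M; peptide=M
pos 7: UUU -> F; peptide=MF
pos 10: UCU -> S; peptide=MFS
pos 13: AUA -> I; peptide=MFSI
pos 16: ACA -> T; peptide=MFSIT
pos 19: ACC -> T; peptide=MFSITT
pos 22: AAU -> N; peptide=MFSITTN
pos 25: GGU -> G; peptide=MFSITTNG
pos 28: AAG -> K; peptide=MFSITTNGK
pos 31: GUA -> V; peptide=MFSITTNGKV
pos 34: UGU -> C; peptide=MFSITTNGKVC
pos 37: ACU -> T; peptide=MFSITTNGKVCT
pos 40: UAG -> STOP

Answer: MFSITTNGKVCT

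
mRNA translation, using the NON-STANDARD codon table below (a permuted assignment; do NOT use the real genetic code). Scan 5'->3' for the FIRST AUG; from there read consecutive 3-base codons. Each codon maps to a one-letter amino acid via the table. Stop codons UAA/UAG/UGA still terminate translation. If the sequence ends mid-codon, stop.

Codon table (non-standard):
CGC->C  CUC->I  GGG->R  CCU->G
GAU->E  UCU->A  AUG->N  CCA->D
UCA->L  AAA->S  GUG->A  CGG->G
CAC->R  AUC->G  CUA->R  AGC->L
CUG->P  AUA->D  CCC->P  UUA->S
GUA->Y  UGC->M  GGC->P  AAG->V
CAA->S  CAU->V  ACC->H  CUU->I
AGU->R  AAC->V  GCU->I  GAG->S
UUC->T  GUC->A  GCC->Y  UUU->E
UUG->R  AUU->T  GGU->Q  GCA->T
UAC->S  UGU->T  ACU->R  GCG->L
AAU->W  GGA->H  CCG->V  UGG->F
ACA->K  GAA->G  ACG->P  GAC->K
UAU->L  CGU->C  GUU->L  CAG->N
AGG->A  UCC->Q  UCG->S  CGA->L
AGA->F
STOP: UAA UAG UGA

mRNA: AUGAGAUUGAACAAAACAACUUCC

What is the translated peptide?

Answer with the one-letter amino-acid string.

Answer: NFRVSKRQ

Derivation:
start AUG at pos 0
pos 0: AUG -> N; peptide=N
pos 3: AGA -> F; peptide=NF
pos 6: UUG -> R; peptide=NFR
pos 9: AAC -> V; peptide=NFRV
pos 12: AAA -> S; peptide=NFRVS
pos 15: ACA -> K; peptide=NFRVSK
pos 18: ACU -> R; peptide=NFRVSKR
pos 21: UCC -> Q; peptide=NFRVSKRQ
pos 24: only 0 nt remain (<3), stop (end of mRNA)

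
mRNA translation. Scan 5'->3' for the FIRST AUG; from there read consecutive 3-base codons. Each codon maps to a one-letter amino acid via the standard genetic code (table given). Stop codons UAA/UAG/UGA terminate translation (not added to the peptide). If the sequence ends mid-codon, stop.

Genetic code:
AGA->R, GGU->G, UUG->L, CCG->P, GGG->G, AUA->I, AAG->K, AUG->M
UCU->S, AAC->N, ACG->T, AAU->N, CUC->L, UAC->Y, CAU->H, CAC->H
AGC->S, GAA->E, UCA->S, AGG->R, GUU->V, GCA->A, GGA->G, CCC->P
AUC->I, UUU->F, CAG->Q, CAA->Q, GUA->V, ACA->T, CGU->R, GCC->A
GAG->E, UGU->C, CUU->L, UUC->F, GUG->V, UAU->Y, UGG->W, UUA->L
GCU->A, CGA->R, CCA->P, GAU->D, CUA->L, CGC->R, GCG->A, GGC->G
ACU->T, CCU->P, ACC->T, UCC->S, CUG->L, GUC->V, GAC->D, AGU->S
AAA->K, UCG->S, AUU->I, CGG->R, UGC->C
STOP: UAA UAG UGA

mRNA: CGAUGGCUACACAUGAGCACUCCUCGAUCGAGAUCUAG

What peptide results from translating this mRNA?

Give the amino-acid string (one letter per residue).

Answer: MATHEHSSIEI

Derivation:
start AUG at pos 2
pos 2: AUG -> M; peptide=M
pos 5: GCU -> A; peptide=MA
pos 8: ACA -> T; peptide=MAT
pos 11: CAU -> H; peptide=MATH
pos 14: GAG -> E; peptide=MATHE
pos 17: CAC -> H; peptide=MATHEH
pos 20: UCC -> S; peptide=MATHEHS
pos 23: UCG -> S; peptide=MATHEHSS
pos 26: AUC -> I; peptide=MATHEHSSI
pos 29: GAG -> E; peptide=MATHEHSSIE
pos 32: AUC -> I; peptide=MATHEHSSIEI
pos 35: UAG -> STOP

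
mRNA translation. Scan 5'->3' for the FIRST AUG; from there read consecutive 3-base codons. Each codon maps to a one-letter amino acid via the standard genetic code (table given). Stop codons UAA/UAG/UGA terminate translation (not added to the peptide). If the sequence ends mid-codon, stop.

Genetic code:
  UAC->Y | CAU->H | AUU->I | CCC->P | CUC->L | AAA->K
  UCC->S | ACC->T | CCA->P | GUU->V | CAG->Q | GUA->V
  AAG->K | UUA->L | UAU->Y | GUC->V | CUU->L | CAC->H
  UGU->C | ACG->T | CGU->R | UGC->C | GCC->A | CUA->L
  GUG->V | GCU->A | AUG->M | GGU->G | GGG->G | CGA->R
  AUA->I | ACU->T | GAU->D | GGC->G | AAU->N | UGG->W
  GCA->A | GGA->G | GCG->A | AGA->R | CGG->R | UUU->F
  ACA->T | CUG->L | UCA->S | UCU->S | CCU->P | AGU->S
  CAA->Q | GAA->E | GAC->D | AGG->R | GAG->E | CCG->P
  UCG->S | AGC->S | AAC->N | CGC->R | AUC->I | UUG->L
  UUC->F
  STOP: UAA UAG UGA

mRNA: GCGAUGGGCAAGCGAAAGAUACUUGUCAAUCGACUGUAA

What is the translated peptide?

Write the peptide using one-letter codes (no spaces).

start AUG at pos 3
pos 3: AUG -> M; peptide=M
pos 6: GGC -> G; peptide=MG
pos 9: AAG -> K; peptide=MGK
pos 12: CGA -> R; peptide=MGKR
pos 15: AAG -> K; peptide=MGKRK
pos 18: AUA -> I; peptide=MGKRKI
pos 21: CUU -> L; peptide=MGKRKIL
pos 24: GUC -> V; peptide=MGKRKILV
pos 27: AAU -> N; peptide=MGKRKILVN
pos 30: CGA -> R; peptide=MGKRKILVNR
pos 33: CUG -> L; peptide=MGKRKILVNRL
pos 36: UAA -> STOP

Answer: MGKRKILVNRL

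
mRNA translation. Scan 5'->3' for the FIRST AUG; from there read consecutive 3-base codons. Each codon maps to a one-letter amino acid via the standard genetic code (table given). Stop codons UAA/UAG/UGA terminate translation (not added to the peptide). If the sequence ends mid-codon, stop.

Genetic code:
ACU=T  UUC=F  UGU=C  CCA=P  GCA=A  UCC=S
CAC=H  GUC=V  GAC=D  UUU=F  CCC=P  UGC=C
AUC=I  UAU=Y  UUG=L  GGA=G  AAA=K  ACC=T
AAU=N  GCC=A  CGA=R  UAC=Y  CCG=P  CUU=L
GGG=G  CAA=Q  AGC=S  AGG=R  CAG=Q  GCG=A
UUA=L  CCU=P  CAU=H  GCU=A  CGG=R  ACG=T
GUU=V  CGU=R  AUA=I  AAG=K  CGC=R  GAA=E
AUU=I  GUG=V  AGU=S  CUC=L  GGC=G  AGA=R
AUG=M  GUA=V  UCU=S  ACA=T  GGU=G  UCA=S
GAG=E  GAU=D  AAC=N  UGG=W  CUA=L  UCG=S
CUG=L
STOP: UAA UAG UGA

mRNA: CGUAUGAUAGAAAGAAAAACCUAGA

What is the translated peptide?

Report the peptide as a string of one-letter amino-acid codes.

start AUG at pos 3
pos 3: AUG -> M; peptide=M
pos 6: AUA -> I; peptide=MI
pos 9: GAA -> E; peptide=MIE
pos 12: AGA -> R; peptide=MIER
pos 15: AAA -> K; peptide=MIERK
pos 18: ACC -> T; peptide=MIERKT
pos 21: UAG -> STOP

Answer: MIERKT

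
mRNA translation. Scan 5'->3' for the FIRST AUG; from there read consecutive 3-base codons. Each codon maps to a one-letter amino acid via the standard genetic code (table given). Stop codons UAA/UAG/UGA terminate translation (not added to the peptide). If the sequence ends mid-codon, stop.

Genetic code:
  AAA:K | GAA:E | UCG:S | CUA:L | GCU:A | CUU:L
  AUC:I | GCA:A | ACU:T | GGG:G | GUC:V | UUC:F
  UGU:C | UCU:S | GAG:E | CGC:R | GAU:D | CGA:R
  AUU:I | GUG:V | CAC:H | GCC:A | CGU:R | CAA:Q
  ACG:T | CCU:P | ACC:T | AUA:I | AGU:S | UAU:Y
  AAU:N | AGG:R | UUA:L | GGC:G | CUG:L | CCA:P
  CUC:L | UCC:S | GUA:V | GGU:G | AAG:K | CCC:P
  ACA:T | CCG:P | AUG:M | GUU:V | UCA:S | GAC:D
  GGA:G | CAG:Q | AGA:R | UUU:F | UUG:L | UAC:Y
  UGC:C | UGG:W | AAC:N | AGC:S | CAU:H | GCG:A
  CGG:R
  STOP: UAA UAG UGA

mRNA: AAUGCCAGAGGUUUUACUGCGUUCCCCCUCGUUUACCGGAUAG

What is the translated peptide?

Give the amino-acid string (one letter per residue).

Answer: MPEVLLRSPSFTG

Derivation:
start AUG at pos 1
pos 1: AUG -> M; peptide=M
pos 4: CCA -> P; peptide=MP
pos 7: GAG -> E; peptide=MPE
pos 10: GUU -> V; peptide=MPEV
pos 13: UUA -> L; peptide=MPEVL
pos 16: CUG -> L; peptide=MPEVLL
pos 19: CGU -> R; peptide=MPEVLLR
pos 22: UCC -> S; peptide=MPEVLLRS
pos 25: CCC -> P; peptide=MPEVLLRSP
pos 28: UCG -> S; peptide=MPEVLLRSPS
pos 31: UUU -> F; peptide=MPEVLLRSPSF
pos 34: ACC -> T; peptide=MPEVLLRSPSFT
pos 37: GGA -> G; peptide=MPEVLLRSPSFTG
pos 40: UAG -> STOP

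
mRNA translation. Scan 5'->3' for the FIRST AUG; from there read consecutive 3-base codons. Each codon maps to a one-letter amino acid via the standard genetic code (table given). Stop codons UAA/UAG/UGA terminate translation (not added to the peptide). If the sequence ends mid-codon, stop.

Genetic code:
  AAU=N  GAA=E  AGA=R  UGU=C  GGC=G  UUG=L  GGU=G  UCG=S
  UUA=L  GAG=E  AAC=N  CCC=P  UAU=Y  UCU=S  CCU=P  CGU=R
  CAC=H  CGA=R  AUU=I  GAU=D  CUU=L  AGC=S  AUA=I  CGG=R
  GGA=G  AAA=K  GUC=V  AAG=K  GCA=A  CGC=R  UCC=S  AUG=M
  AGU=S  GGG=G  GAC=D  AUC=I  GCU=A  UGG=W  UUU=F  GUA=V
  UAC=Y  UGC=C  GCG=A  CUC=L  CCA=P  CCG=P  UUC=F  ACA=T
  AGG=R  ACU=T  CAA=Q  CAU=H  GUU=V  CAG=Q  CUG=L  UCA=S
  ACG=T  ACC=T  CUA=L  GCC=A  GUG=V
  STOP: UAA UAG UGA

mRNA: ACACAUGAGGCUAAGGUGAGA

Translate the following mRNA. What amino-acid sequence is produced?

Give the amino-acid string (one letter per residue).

start AUG at pos 4
pos 4: AUG -> M; peptide=M
pos 7: AGG -> R; peptide=MR
pos 10: CUA -> L; peptide=MRL
pos 13: AGG -> R; peptide=MRLR
pos 16: UGA -> STOP

Answer: MRLR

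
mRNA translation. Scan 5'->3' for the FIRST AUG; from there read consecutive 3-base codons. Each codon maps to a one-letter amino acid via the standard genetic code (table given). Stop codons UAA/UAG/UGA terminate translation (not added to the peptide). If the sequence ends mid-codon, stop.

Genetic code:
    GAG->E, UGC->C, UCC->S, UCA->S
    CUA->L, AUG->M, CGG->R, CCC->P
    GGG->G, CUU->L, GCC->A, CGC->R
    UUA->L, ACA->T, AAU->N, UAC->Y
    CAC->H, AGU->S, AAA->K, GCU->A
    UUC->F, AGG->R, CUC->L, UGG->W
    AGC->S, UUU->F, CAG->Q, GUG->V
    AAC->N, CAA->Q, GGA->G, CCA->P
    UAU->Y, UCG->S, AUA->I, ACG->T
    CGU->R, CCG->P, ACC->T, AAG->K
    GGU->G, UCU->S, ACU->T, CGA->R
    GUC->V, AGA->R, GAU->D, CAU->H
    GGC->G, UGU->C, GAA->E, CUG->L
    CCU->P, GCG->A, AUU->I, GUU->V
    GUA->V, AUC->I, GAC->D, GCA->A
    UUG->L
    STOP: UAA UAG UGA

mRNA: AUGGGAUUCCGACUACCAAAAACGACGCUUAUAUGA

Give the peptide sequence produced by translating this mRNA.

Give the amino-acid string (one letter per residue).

start AUG at pos 0
pos 0: AUG -> M; peptide=M
pos 3: GGA -> G; peptide=MG
pos 6: UUC -> F; peptide=MGF
pos 9: CGA -> R; peptide=MGFR
pos 12: CUA -> L; peptide=MGFRL
pos 15: CCA -> P; peptide=MGFRLP
pos 18: AAA -> K; peptide=MGFRLPK
pos 21: ACG -> T; peptide=MGFRLPKT
pos 24: ACG -> T; peptide=MGFRLPKTT
pos 27: CUU -> L; peptide=MGFRLPKTTL
pos 30: AUA -> I; peptide=MGFRLPKTTLI
pos 33: UGA -> STOP

Answer: MGFRLPKTTLI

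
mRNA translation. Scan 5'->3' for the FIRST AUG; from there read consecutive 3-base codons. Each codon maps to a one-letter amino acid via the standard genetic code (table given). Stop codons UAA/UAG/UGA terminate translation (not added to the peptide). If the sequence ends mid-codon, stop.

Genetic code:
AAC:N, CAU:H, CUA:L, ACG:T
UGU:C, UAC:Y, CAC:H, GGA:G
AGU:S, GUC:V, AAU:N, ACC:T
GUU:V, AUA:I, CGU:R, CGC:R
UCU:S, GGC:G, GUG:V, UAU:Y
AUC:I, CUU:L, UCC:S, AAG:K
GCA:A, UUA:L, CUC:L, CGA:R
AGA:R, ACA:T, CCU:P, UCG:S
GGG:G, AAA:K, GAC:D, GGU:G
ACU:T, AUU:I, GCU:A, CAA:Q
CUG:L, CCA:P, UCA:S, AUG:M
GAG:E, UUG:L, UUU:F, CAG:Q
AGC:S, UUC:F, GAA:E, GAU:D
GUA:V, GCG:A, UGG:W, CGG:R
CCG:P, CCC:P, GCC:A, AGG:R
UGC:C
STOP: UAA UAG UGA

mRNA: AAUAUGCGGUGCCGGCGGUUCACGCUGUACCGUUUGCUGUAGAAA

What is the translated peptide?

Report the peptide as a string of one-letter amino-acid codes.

start AUG at pos 3
pos 3: AUG -> M; peptide=M
pos 6: CGG -> R; peptide=MR
pos 9: UGC -> C; peptide=MRC
pos 12: CGG -> R; peptide=MRCR
pos 15: CGG -> R; peptide=MRCRR
pos 18: UUC -> F; peptide=MRCRRF
pos 21: ACG -> T; peptide=MRCRRFT
pos 24: CUG -> L; peptide=MRCRRFTL
pos 27: UAC -> Y; peptide=MRCRRFTLY
pos 30: CGU -> R; peptide=MRCRRFTLYR
pos 33: UUG -> L; peptide=MRCRRFTLYRL
pos 36: CUG -> L; peptide=MRCRRFTLYRLL
pos 39: UAG -> STOP

Answer: MRCRRFTLYRLL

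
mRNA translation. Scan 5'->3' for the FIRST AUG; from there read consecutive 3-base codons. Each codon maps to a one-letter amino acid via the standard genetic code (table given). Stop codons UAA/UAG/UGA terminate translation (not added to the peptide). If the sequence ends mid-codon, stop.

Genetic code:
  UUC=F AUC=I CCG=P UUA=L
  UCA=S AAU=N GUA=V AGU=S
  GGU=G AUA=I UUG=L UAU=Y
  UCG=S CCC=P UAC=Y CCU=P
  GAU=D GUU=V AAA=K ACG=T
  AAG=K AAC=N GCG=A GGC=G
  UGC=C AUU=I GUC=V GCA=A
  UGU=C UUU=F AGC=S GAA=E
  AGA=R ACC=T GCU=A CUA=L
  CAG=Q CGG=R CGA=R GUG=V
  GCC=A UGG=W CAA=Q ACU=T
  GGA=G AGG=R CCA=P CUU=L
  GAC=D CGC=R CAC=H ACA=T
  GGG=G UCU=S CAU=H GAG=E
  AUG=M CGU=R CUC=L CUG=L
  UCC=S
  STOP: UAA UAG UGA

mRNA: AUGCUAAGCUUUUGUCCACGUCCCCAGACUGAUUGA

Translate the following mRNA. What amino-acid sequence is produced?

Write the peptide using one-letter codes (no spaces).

Answer: MLSFCPRPQTD

Derivation:
start AUG at pos 0
pos 0: AUG -> M; peptide=M
pos 3: CUA -> L; peptide=ML
pos 6: AGC -> S; peptide=MLS
pos 9: UUU -> F; peptide=MLSF
pos 12: UGU -> C; peptide=MLSFC
pos 15: CCA -> P; peptide=MLSFCP
pos 18: CGU -> R; peptide=MLSFCPR
pos 21: CCC -> P; peptide=MLSFCPRP
pos 24: CAG -> Q; peptide=MLSFCPRPQ
pos 27: ACU -> T; peptide=MLSFCPRPQT
pos 30: GAU -> D; peptide=MLSFCPRPQTD
pos 33: UGA -> STOP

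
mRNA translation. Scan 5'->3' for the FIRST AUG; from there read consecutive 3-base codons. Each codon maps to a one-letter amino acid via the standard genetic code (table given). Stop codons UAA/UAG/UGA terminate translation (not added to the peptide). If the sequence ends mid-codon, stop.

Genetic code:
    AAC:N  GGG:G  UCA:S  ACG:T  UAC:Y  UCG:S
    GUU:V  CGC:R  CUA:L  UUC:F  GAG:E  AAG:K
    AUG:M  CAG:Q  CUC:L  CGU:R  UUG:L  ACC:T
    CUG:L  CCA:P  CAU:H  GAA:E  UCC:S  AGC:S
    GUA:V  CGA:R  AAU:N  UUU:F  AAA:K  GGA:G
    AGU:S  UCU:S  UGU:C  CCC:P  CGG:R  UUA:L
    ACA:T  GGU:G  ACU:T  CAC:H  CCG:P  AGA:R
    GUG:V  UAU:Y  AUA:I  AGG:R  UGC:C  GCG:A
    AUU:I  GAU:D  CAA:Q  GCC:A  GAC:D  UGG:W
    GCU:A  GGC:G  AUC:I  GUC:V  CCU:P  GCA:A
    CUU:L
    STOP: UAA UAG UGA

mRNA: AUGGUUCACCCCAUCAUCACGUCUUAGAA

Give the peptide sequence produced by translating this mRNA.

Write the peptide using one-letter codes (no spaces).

Answer: MVHPIITS

Derivation:
start AUG at pos 0
pos 0: AUG -> M; peptide=M
pos 3: GUU -> V; peptide=MV
pos 6: CAC -> H; peptide=MVH
pos 9: CCC -> P; peptide=MVHP
pos 12: AUC -> I; peptide=MVHPI
pos 15: AUC -> I; peptide=MVHPII
pos 18: ACG -> T; peptide=MVHPIIT
pos 21: UCU -> S; peptide=MVHPIITS
pos 24: UAG -> STOP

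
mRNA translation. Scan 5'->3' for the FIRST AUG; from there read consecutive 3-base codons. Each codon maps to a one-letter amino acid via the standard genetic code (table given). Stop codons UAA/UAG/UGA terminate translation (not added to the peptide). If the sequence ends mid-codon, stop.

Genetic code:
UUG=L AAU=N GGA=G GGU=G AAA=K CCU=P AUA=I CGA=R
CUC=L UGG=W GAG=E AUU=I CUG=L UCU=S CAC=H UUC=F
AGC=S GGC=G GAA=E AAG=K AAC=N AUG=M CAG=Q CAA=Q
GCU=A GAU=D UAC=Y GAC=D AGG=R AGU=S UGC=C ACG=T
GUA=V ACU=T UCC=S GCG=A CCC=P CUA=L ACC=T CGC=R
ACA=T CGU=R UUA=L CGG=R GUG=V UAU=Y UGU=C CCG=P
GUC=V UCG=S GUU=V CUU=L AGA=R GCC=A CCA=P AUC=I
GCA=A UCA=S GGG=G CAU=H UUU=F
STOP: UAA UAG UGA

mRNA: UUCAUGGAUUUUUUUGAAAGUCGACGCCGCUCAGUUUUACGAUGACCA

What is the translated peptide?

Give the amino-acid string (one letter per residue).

start AUG at pos 3
pos 3: AUG -> M; peptide=M
pos 6: GAU -> D; peptide=MD
pos 9: UUU -> F; peptide=MDF
pos 12: UUU -> F; peptide=MDFF
pos 15: GAA -> E; peptide=MDFFE
pos 18: AGU -> S; peptide=MDFFES
pos 21: CGA -> R; peptide=MDFFESR
pos 24: CGC -> R; peptide=MDFFESRR
pos 27: CGC -> R; peptide=MDFFESRRR
pos 30: UCA -> S; peptide=MDFFESRRRS
pos 33: GUU -> V; peptide=MDFFESRRRSV
pos 36: UUA -> L; peptide=MDFFESRRRSVL
pos 39: CGA -> R; peptide=MDFFESRRRSVLR
pos 42: UGA -> STOP

Answer: MDFFESRRRSVLR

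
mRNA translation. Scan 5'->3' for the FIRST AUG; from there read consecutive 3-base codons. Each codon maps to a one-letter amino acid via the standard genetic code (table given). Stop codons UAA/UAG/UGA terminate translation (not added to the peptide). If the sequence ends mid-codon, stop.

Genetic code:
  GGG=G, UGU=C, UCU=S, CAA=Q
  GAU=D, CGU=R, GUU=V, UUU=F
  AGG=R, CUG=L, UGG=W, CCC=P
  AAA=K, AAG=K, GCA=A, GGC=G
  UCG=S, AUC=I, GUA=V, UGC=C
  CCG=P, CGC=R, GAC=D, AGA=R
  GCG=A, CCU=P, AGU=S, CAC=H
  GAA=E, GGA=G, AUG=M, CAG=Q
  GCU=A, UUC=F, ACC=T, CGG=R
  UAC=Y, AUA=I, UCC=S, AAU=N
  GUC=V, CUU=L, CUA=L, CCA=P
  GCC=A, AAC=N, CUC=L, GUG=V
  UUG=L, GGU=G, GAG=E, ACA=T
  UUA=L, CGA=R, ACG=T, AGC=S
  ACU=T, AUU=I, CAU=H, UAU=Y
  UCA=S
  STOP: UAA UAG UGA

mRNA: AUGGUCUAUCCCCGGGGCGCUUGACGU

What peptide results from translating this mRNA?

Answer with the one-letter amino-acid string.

Answer: MVYPRGA

Derivation:
start AUG at pos 0
pos 0: AUG -> M; peptide=M
pos 3: GUC -> V; peptide=MV
pos 6: UAU -> Y; peptide=MVY
pos 9: CCC -> P; peptide=MVYP
pos 12: CGG -> R; peptide=MVYPR
pos 15: GGC -> G; peptide=MVYPRG
pos 18: GCU -> A; peptide=MVYPRGA
pos 21: UGA -> STOP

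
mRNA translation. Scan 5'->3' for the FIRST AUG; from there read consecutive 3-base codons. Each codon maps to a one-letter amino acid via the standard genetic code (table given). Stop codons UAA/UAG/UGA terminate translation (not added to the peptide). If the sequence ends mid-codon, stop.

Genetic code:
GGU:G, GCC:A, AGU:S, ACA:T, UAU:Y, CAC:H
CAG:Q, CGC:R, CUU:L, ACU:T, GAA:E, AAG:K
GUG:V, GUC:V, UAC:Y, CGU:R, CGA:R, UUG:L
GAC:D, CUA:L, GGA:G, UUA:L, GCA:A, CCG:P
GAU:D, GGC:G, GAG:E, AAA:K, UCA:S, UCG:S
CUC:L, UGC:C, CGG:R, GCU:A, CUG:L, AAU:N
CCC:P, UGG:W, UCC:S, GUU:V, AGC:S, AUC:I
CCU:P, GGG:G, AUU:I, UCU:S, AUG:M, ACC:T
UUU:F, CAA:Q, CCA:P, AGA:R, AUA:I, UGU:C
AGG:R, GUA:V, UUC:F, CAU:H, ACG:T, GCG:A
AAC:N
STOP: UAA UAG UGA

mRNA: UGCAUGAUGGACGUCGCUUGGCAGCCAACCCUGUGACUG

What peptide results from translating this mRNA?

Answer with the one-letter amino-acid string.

Answer: MMDVAWQPTL

Derivation:
start AUG at pos 3
pos 3: AUG -> M; peptide=M
pos 6: AUG -> M; peptide=MM
pos 9: GAC -> D; peptide=MMD
pos 12: GUC -> V; peptide=MMDV
pos 15: GCU -> A; peptide=MMDVA
pos 18: UGG -> W; peptide=MMDVAW
pos 21: CAG -> Q; peptide=MMDVAWQ
pos 24: CCA -> P; peptide=MMDVAWQP
pos 27: ACC -> T; peptide=MMDVAWQPT
pos 30: CUG -> L; peptide=MMDVAWQPTL
pos 33: UGA -> STOP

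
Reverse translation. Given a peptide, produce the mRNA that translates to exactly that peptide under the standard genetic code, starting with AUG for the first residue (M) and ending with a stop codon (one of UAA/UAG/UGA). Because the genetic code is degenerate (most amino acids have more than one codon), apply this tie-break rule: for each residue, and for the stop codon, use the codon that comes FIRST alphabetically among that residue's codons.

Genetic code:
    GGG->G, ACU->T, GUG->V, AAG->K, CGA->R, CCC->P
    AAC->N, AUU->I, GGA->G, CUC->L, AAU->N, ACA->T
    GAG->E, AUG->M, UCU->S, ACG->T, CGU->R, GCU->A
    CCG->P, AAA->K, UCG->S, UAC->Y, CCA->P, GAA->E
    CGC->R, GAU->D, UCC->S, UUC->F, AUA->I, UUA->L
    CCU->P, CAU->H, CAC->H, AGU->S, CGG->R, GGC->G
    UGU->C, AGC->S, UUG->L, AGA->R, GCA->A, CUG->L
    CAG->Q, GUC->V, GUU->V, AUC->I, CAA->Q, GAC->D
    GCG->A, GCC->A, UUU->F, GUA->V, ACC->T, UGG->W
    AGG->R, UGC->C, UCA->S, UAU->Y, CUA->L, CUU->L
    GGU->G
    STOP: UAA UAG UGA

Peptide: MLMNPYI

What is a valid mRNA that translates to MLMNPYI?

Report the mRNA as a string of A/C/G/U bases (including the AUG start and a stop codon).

Answer: mRNA: AUGCUAAUGAACCCAUACAUAUAA

Derivation:
residue 1: M -> AUG (start codon)
residue 2: L codons sorted = CUA,CUC,CUG,CUU,UUA,UUG -> pick first = CUA
residue 3: M -> AUG (only codon)
residue 4: N codons sorted = AAC,AAU -> pick first = AAC
residue 5: P codons sorted = CCA,CCC,CCG,CCU -> pick first = CCA
residue 6: Y codons sorted = UAC,UAU -> pick first = UAC
residue 7: I codons sorted = AUA,AUC,AUU -> pick first = AUA
terminator: stop codons sorted = UAA,UAG,UGA -> pick first = UAA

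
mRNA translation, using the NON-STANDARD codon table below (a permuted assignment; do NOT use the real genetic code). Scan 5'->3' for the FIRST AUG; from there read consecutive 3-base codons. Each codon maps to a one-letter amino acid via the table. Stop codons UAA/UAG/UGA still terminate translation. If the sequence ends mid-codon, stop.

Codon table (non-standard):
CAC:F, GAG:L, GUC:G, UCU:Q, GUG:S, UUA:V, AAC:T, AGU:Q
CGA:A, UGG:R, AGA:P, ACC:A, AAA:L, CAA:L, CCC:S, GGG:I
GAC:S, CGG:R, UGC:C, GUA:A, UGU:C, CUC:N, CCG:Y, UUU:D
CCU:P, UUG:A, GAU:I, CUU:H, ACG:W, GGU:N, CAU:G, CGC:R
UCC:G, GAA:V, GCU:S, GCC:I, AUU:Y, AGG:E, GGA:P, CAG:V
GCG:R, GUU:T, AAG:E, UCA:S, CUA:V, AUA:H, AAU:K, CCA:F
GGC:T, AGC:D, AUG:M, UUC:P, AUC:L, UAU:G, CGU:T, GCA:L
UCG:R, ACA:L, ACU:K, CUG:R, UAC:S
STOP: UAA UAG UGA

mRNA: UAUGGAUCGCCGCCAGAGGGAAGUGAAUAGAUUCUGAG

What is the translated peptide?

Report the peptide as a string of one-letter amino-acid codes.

start AUG at pos 1
pos 1: AUG -> M; peptide=M
pos 4: GAU -> I; peptide=MI
pos 7: CGC -> R; peptide=MIR
pos 10: CGC -> R; peptide=MIRR
pos 13: CAG -> V; peptide=MIRRV
pos 16: AGG -> E; peptide=MIRRVE
pos 19: GAA -> V; peptide=MIRRVEV
pos 22: GUG -> S; peptide=MIRRVEVS
pos 25: AAU -> K; peptide=MIRRVEVSK
pos 28: AGA -> P; peptide=MIRRVEVSKP
pos 31: UUC -> P; peptide=MIRRVEVSKPP
pos 34: UGA -> STOP

Answer: MIRRVEVSKPP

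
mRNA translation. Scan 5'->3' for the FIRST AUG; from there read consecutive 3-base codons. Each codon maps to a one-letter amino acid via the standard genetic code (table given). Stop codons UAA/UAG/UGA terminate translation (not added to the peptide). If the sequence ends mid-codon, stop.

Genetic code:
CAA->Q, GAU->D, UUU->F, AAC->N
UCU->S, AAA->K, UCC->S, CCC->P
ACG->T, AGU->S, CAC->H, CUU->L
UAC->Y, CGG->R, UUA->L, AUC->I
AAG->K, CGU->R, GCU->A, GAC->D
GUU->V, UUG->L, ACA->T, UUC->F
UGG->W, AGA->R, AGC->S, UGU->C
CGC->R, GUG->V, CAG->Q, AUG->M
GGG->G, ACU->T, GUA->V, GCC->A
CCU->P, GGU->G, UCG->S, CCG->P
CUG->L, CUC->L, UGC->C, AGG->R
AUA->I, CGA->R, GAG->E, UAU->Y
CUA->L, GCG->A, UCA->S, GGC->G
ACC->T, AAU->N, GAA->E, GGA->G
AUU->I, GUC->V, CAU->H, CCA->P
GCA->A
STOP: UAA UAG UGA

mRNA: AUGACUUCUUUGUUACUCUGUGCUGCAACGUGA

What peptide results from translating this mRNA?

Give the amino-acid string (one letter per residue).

Answer: MTSLLLCAAT

Derivation:
start AUG at pos 0
pos 0: AUG -> M; peptide=M
pos 3: ACU -> T; peptide=MT
pos 6: UCU -> S; peptide=MTS
pos 9: UUG -> L; peptide=MTSL
pos 12: UUA -> L; peptide=MTSLL
pos 15: CUC -> L; peptide=MTSLLL
pos 18: UGU -> C; peptide=MTSLLLC
pos 21: GCU -> A; peptide=MTSLLLCA
pos 24: GCA -> A; peptide=MTSLLLCAA
pos 27: ACG -> T; peptide=MTSLLLCAAT
pos 30: UGA -> STOP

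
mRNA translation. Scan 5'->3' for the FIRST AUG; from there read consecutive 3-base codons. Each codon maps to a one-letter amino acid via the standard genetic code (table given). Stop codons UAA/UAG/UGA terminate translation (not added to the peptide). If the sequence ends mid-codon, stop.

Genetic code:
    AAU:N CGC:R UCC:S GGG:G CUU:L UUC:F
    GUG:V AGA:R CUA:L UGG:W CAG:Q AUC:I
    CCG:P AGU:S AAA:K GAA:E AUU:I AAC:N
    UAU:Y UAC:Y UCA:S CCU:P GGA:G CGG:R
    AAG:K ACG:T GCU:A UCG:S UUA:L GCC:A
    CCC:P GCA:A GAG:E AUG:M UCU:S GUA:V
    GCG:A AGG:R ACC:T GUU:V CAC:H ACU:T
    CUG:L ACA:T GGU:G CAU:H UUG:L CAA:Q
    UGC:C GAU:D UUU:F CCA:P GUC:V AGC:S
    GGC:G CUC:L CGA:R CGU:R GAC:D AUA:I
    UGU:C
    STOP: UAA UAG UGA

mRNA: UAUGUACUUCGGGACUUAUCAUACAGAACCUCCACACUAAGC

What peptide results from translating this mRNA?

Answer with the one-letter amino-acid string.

start AUG at pos 1
pos 1: AUG -> M; peptide=M
pos 4: UAC -> Y; peptide=MY
pos 7: UUC -> F; peptide=MYF
pos 10: GGG -> G; peptide=MYFG
pos 13: ACU -> T; peptide=MYFGT
pos 16: UAU -> Y; peptide=MYFGTY
pos 19: CAU -> H; peptide=MYFGTYH
pos 22: ACA -> T; peptide=MYFGTYHT
pos 25: GAA -> E; peptide=MYFGTYHTE
pos 28: CCU -> P; peptide=MYFGTYHTEP
pos 31: CCA -> P; peptide=MYFGTYHTEPP
pos 34: CAC -> H; peptide=MYFGTYHTEPPH
pos 37: UAA -> STOP

Answer: MYFGTYHTEPPH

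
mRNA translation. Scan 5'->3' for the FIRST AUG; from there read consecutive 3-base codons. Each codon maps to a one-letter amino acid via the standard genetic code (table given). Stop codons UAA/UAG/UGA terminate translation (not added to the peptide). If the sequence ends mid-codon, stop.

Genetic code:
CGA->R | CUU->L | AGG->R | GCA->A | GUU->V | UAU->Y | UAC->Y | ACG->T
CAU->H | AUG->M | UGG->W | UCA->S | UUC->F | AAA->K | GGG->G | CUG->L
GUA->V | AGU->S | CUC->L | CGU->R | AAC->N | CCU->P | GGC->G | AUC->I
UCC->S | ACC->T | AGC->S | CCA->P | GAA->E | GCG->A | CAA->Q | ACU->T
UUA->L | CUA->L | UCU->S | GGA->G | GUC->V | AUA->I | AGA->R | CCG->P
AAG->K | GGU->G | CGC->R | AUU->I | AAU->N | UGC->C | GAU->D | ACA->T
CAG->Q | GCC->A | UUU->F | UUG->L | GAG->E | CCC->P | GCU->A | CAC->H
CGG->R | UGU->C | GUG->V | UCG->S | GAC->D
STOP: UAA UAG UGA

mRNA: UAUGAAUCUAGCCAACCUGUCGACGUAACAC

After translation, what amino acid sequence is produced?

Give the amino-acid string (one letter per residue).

Answer: MNLANLST

Derivation:
start AUG at pos 1
pos 1: AUG -> M; peptide=M
pos 4: AAU -> N; peptide=MN
pos 7: CUA -> L; peptide=MNL
pos 10: GCC -> A; peptide=MNLA
pos 13: AAC -> N; peptide=MNLAN
pos 16: CUG -> L; peptide=MNLANL
pos 19: UCG -> S; peptide=MNLANLS
pos 22: ACG -> T; peptide=MNLANLST
pos 25: UAA -> STOP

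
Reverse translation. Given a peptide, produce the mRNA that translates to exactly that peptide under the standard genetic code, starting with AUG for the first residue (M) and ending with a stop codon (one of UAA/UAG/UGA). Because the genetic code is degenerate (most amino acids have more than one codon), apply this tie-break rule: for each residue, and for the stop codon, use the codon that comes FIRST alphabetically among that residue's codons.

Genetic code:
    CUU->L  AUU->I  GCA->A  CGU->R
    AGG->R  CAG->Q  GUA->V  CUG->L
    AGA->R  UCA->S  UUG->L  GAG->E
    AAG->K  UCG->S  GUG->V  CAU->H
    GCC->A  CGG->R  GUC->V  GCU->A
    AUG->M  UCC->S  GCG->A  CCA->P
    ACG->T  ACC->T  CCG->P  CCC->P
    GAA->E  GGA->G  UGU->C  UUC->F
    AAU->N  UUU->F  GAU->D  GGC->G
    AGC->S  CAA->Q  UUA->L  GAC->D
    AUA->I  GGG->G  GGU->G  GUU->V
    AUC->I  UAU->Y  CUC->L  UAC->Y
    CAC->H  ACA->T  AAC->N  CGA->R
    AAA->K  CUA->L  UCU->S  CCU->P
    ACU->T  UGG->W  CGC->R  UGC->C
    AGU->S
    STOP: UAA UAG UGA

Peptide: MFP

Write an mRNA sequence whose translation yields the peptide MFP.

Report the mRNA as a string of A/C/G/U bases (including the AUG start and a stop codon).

residue 1: M -> AUG (start codon)
residue 2: F codons sorted = UUC,UUU -> pick first = UUC
residue 3: P codons sorted = CCA,CCC,CCG,CCU -> pick first = CCA
terminator: stop codons sorted = UAA,UAG,UGA -> pick first = UAA

Answer: mRNA: AUGUUCCCAUAA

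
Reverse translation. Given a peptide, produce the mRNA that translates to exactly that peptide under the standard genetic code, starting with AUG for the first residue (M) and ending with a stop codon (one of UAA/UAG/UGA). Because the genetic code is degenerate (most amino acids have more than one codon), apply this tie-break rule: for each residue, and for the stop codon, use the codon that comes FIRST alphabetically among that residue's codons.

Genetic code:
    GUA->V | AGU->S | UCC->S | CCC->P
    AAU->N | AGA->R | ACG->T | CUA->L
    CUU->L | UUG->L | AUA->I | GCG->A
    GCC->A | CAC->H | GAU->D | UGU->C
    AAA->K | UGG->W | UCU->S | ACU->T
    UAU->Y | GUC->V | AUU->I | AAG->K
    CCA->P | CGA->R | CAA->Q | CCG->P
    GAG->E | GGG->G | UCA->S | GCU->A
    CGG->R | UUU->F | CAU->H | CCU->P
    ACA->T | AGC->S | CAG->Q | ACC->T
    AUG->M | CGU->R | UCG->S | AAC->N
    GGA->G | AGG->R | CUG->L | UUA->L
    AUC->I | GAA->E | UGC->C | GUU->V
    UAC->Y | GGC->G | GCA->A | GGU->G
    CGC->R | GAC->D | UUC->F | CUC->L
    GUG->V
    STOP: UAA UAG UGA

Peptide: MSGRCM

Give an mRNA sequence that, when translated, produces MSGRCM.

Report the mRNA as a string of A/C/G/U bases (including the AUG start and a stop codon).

Answer: mRNA: AUGAGCGGAAGAUGCAUGUAA

Derivation:
residue 1: M -> AUG (start codon)
residue 2: S codons sorted = AGC,AGU,UCA,UCC,UCG,UCU -> pick first = AGC
residue 3: G codons sorted = GGA,GGC,GGG,GGU -> pick first = GGA
residue 4: R codons sorted = AGA,AGG,CGA,CGC,CGG,CGU -> pick first = AGA
residue 5: C codons sorted = UGC,UGU -> pick first = UGC
residue 6: M -> AUG (only codon)
terminator: stop codons sorted = UAA,UAG,UGA -> pick first = UAA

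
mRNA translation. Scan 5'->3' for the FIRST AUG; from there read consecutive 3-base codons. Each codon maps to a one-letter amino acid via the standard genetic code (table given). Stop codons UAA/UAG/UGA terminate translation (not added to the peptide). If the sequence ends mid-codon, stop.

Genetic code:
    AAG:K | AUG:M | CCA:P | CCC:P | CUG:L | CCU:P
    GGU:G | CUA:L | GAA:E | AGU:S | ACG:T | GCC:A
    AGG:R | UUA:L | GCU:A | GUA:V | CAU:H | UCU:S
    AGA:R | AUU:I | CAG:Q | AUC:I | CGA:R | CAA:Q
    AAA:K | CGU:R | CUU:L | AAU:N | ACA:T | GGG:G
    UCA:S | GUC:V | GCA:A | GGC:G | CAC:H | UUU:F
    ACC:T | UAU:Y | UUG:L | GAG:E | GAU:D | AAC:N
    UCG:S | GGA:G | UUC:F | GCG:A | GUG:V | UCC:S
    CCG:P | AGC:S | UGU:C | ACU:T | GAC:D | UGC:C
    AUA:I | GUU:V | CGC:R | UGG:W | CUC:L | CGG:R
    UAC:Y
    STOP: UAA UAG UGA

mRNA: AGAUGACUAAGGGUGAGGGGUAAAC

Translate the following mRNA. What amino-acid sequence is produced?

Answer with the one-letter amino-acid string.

start AUG at pos 2
pos 2: AUG -> M; peptide=M
pos 5: ACU -> T; peptide=MT
pos 8: AAG -> K; peptide=MTK
pos 11: GGU -> G; peptide=MTKG
pos 14: GAG -> E; peptide=MTKGE
pos 17: GGG -> G; peptide=MTKGEG
pos 20: UAA -> STOP

Answer: MTKGEG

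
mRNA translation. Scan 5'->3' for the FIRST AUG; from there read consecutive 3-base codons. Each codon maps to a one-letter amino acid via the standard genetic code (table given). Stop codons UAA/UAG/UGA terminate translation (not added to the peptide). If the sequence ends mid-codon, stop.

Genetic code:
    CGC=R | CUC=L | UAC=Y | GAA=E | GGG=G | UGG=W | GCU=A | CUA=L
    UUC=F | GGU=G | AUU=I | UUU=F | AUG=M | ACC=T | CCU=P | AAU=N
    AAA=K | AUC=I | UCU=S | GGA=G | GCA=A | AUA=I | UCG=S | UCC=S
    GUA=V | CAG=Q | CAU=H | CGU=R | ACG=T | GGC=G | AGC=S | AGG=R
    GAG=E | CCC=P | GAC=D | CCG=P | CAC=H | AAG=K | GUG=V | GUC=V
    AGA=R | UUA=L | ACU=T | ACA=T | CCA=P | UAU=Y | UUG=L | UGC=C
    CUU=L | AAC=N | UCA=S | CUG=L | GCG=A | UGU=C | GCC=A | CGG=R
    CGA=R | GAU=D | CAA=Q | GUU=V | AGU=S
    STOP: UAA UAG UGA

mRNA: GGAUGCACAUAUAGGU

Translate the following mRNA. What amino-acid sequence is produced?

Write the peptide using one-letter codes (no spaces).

Answer: MHI

Derivation:
start AUG at pos 2
pos 2: AUG -> M; peptide=M
pos 5: CAC -> H; peptide=MH
pos 8: AUA -> I; peptide=MHI
pos 11: UAG -> STOP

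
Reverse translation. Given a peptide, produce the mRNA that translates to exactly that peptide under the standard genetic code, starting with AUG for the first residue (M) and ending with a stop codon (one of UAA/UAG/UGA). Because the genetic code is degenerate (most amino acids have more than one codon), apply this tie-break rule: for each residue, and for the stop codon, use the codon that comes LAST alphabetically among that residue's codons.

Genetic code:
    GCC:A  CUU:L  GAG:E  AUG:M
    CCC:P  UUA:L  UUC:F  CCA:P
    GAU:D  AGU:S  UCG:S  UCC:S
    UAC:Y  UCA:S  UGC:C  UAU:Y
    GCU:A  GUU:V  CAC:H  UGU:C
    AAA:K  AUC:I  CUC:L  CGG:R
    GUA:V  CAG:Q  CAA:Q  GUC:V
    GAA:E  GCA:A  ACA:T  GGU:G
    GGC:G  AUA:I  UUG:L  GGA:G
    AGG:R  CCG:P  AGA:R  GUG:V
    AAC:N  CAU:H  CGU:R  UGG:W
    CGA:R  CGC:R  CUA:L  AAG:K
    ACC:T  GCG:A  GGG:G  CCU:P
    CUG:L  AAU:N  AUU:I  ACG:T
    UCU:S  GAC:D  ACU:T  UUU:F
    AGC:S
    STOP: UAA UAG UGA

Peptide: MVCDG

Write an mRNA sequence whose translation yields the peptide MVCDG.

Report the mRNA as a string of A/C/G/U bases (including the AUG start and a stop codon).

residue 1: M -> AUG (start codon)
residue 2: V codons sorted = GUA,GUC,GUG,GUU -> pick last = GUU
residue 3: C codons sorted = UGC,UGU -> pick last = UGU
residue 4: D codons sorted = GAC,GAU -> pick last = GAU
residue 5: G codons sorted = GGA,GGC,GGG,GGU -> pick last = GGU
terminator: stop codons sorted = UAA,UAG,UGA -> pick last = UGA

Answer: mRNA: AUGGUUUGUGAUGGUUGA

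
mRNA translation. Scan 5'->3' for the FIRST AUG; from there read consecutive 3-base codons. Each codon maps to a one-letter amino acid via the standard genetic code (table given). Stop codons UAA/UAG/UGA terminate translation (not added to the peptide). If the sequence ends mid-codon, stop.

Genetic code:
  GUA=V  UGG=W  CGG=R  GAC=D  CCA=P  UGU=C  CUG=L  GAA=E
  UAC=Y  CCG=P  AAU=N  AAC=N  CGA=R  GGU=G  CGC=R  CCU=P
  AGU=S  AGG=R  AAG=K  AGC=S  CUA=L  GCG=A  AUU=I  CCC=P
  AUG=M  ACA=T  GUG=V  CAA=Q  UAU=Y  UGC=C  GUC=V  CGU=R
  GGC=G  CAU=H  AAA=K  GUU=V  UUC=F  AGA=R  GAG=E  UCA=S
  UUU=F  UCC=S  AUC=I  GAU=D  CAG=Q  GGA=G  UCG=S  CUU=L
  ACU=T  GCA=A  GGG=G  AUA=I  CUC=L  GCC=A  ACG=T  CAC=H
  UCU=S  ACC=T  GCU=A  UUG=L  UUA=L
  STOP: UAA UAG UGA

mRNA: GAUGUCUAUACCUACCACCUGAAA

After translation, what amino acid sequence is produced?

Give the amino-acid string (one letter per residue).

start AUG at pos 1
pos 1: AUG -> M; peptide=M
pos 4: UCU -> S; peptide=MS
pos 7: AUA -> I; peptide=MSI
pos 10: CCU -> P; peptide=MSIP
pos 13: ACC -> T; peptide=MSIPT
pos 16: ACC -> T; peptide=MSIPTT
pos 19: UGA -> STOP

Answer: MSIPTT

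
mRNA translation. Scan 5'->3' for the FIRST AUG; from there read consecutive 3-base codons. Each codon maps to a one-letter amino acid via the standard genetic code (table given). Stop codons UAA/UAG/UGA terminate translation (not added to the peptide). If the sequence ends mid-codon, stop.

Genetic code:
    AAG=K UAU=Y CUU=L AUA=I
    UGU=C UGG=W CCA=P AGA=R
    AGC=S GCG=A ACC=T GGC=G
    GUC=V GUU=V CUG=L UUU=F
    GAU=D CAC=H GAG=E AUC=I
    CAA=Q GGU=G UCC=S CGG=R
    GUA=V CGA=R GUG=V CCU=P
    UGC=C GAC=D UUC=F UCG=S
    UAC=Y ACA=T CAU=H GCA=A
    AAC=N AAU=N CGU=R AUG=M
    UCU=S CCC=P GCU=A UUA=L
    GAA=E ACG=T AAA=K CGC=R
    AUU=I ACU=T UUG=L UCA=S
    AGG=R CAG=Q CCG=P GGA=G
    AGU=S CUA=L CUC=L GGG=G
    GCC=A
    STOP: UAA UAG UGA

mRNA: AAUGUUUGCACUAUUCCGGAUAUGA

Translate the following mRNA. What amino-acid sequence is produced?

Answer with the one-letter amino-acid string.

Answer: MFALFRI

Derivation:
start AUG at pos 1
pos 1: AUG -> M; peptide=M
pos 4: UUU -> F; peptide=MF
pos 7: GCA -> A; peptide=MFA
pos 10: CUA -> L; peptide=MFAL
pos 13: UUC -> F; peptide=MFALF
pos 16: CGG -> R; peptide=MFALFR
pos 19: AUA -> I; peptide=MFALFRI
pos 22: UGA -> STOP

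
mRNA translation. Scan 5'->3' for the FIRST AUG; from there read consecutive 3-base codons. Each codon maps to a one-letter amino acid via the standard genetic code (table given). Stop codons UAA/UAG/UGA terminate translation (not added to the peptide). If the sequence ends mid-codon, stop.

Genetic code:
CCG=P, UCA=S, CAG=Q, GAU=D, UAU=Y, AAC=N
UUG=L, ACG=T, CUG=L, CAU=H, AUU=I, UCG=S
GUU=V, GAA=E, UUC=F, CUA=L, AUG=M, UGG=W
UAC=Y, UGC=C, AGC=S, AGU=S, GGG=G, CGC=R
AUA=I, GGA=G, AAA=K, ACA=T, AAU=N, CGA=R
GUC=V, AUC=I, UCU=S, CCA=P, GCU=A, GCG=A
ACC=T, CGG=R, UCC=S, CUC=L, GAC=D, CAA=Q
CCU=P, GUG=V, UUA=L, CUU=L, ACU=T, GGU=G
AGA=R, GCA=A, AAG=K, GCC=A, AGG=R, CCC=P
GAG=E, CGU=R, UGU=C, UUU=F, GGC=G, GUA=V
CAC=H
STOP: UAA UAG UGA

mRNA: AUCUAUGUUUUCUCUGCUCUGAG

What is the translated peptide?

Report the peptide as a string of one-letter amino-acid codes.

start AUG at pos 4
pos 4: AUG -> M; peptide=M
pos 7: UUU -> F; peptide=MF
pos 10: UCU -> S; peptide=MFS
pos 13: CUG -> L; peptide=MFSL
pos 16: CUC -> L; peptide=MFSLL
pos 19: UGA -> STOP

Answer: MFSLL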